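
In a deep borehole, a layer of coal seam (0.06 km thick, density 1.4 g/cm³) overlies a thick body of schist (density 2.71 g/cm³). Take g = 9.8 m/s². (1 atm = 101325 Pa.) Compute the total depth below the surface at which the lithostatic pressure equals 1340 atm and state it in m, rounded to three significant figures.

Pressure at base of upper layers: 1400×9.8×60 = 8.232×10^5 Pa = 8.124 atm
Remaining pressure to be supplied by schist: 1.358×10^8 − 8.232×10^5 = 1.350×10^8 Pa
Additional depth in schist = 1.350×10^8 Pa / (2710 kg/m³ × 9.8 m/s²) = 5081.4 m
Total depth = 60 m + 5081.4 m = 5141.4 m

5140 m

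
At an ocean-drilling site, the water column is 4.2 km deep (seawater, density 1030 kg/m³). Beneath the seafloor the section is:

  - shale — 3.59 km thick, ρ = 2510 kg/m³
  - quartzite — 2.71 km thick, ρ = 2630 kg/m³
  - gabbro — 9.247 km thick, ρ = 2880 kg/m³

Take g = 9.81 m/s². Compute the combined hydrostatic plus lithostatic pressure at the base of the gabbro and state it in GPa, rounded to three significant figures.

seawater: 1030 kg/m³ × 9.81 m/s² × 4200 m = 4.244×10^7 Pa = 0.04244 GPa
shale: 2510 kg/m³ × 9.81 m/s² × 3590 m = 8.840×10^7 Pa = 0.08840 GPa
quartzite: 2630 kg/m³ × 9.81 m/s² × 2710 m = 6.992×10^7 Pa = 0.06992 GPa
gabbro: 2880 kg/m³ × 9.81 m/s² × 9247 m = 2.613×10^8 Pa = 0.2613 GPa
Total = 0.04244 + 0.08840 + 0.06992 + 0.2613 = 0.46201 GPa

0.462 GPa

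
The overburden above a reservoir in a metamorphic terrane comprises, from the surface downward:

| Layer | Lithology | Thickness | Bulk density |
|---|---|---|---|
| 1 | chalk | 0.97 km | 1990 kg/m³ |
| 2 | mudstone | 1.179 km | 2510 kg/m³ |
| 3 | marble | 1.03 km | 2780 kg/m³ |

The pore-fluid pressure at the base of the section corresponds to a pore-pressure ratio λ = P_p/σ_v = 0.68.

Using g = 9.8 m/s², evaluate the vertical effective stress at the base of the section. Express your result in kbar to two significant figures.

Overburden (lithostatic) stress σ_v:
chalk: 1990 kg/m³ × 9.8 m/s² × 970 m = 1.892×10^7 Pa = 18.92 MPa
mudstone: 2510 kg/m³ × 9.8 m/s² × 1179 m = 2.900×10^7 Pa = 29.00 MPa
marble: 2780 kg/m³ × 9.8 m/s² × 1030 m = 2.806×10^7 Pa = 28.06 MPa
Total = 18.92 + 29.00 + 28.06 = 75.979 MPa
Pore pressure P_p = λ·σ_v = 0.68 × 75.98 MPa = 51.67 MPa
Effective stress σ' = σ_v − P_p = 75.98 − 51.67 = 24.313 MPa = 0.24313 kbar

0.24 kbar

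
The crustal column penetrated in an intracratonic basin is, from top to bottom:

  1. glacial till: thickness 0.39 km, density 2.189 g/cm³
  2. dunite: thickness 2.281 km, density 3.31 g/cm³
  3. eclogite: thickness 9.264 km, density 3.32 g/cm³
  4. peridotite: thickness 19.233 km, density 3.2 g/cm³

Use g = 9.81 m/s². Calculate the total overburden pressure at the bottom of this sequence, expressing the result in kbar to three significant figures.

glacial till: 2189 kg/m³ × 9.81 m/s² × 390 m = 8.375×10^6 Pa = 0.08375 kbar
dunite: 3310 kg/m³ × 9.81 m/s² × 2281 m = 7.407×10^7 Pa = 0.7407 kbar
eclogite: 3320 kg/m³ × 9.81 m/s² × 9264 m = 3.017×10^8 Pa = 3.017 kbar
peridotite: 3200 kg/m³ × 9.81 m/s² × 19233 m = 6.038×10^8 Pa = 6.038 kbar
Total = 0.08375 + 0.7407 + 3.017 + 6.038 = 9.8792 kbar

9.88 kbar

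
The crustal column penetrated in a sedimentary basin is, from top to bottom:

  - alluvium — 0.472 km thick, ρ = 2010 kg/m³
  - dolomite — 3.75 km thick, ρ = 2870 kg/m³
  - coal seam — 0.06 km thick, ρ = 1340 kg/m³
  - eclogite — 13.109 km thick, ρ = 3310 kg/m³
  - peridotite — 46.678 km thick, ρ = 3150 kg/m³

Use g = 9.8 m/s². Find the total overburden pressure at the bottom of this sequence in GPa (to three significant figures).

1.98 GPa

alluvium: 2010 kg/m³ × 9.8 m/s² × 472 m = 9.297×10^6 Pa = 9.297×10^-3 GPa
dolomite: 2870 kg/m³ × 9.8 m/s² × 3750 m = 1.055×10^8 Pa = 0.1055 GPa
coal seam: 1340 kg/m³ × 9.8 m/s² × 60 m = 7.879×10^5 Pa = 7.879×10^-4 GPa
eclogite: 3310 kg/m³ × 9.8 m/s² × 13109 m = 4.252×10^8 Pa = 0.4252 GPa
peridotite: 3150 kg/m³ × 9.8 m/s² × 46678 m = 1.441×10^9 Pa = 1.441 GPa
Total = 9.297×10^-3 + 0.1055 + 7.879×10^-4 + 0.4252 + 1.441 = 1.9817 GPa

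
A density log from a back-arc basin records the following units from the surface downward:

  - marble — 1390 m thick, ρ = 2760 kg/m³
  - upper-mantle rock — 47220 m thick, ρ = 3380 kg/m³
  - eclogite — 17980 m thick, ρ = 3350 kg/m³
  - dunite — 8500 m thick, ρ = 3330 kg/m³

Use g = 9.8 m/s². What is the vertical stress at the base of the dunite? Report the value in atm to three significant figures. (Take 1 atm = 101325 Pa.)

24400 atm

marble: 2760 kg/m³ × 9.8 m/s² × 1390 m = 3.760×10^7 Pa = 371.1 atm
upper-mantle rock: 3380 kg/m³ × 9.8 m/s² × 47220 m = 1.564×10^9 Pa = 15437 atm
eclogite: 3350 kg/m³ × 9.8 m/s² × 17980 m = 5.903×10^8 Pa = 5826 atm
dunite: 3330 kg/m³ × 9.8 m/s² × 8500 m = 2.774×10^8 Pa = 2738 atm
Total = 371.1 + 15437 + 5826 + 2738 = 24371 atm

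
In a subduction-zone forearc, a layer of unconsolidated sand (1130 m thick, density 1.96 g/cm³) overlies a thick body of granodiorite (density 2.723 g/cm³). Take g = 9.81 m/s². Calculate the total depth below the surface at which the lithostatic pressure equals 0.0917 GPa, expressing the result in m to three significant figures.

3750 m

Pressure at base of upper layers: 1960×9.81×1130 = 2.173×10^7 Pa = 0.02173 GPa
Remaining pressure to be supplied by granodiorite: 9.170×10^7 − 2.173×10^7 = 6.997×10^7 Pa
Additional depth in granodiorite = 6.997×10^7 Pa / (2723 kg/m³ × 9.81 m/s²) = 2619.5 m
Total depth = 1130 m + 2619.5 m = 3749.5 m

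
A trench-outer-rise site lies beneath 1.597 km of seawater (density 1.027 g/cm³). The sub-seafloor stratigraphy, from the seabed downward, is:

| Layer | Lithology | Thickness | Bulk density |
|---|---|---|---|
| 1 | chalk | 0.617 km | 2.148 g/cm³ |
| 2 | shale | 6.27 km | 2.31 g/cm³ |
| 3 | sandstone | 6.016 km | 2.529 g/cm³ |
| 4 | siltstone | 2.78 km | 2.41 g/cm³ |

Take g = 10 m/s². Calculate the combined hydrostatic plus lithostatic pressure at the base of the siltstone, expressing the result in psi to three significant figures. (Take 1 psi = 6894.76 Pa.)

57100 psi

seawater: 1027 kg/m³ × 10 m/s² × 1597 m = 1.640×10^7 Pa = 2379 psi
chalk: 2148 kg/m³ × 10 m/s² × 617 m = 1.325×10^7 Pa = 1922 psi
shale: 2310 kg/m³ × 10 m/s² × 6270 m = 1.448×10^8 Pa = 21007 psi
sandstone: 2529 kg/m³ × 10 m/s² × 6016 m = 1.521×10^8 Pa = 22067 psi
siltstone: 2410 kg/m³ × 10 m/s² × 2780 m = 6.700×10^7 Pa = 9717 psi
Total = 2379 + 1922 + 21007 + 22067 + 9717 = 57092 psi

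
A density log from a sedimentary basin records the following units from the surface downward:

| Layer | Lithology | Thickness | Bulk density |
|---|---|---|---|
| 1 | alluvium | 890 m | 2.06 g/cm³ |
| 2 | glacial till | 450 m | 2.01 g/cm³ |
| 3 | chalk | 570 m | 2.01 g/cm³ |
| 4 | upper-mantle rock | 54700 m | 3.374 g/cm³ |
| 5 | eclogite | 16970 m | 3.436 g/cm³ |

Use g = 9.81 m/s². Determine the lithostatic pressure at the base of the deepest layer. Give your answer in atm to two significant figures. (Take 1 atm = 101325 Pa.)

24000 atm

alluvium: 2060 kg/m³ × 9.81 m/s² × 890 m = 1.799×10^7 Pa = 177.5 atm
glacial till: 2010 kg/m³ × 9.81 m/s² × 450 m = 8.873×10^6 Pa = 87.57 atm
chalk: 2010 kg/m³ × 9.81 m/s² × 570 m = 1.124×10^7 Pa = 110.9 atm
upper-mantle rock: 3374 kg/m³ × 9.81 m/s² × 54700 m = 1.811×10^9 Pa = 17868 atm
eclogite: 3436 kg/m³ × 9.81 m/s² × 16970 m = 5.720×10^8 Pa = 5645 atm
Total = 177.5 + 87.57 + 110.9 + 17868 + 5645 = 23890 atm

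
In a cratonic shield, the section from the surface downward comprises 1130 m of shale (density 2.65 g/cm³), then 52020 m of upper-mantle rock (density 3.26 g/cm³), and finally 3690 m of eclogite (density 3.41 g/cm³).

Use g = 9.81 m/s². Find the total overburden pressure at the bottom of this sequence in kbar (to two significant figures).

18 kbar

shale: 2650 kg/m³ × 9.81 m/s² × 1130 m = 2.938×10^7 Pa = 0.2938 kbar
upper-mantle rock: 3260 kg/m³ × 9.81 m/s² × 52020 m = 1.664×10^9 Pa = 16.64 kbar
eclogite: 3410 kg/m³ × 9.81 m/s² × 3690 m = 1.234×10^8 Pa = 1.234 kbar
Total = 0.2938 + 16.64 + 1.234 = 18.164 kbar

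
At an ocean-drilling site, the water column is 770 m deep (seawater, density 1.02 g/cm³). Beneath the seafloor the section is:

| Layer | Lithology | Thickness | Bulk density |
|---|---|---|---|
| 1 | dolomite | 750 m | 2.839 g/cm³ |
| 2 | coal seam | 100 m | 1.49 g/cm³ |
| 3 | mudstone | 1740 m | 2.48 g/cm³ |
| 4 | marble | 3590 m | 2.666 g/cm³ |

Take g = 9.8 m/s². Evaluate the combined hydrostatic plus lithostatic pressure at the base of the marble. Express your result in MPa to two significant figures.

seawater: 1020 kg/m³ × 9.8 m/s² × 770 m = 7.697×10^6 Pa = 7.697 MPa
dolomite: 2839 kg/m³ × 9.8 m/s² × 750 m = 2.087×10^7 Pa = 20.87 MPa
coal seam: 1490 kg/m³ × 9.8 m/s² × 100 m = 1.460×10^6 Pa = 1.460 MPa
mudstone: 2480 kg/m³ × 9.8 m/s² × 1740 m = 4.229×10^7 Pa = 42.29 MPa
marble: 2666 kg/m³ × 9.8 m/s² × 3590 m = 9.380×10^7 Pa = 93.80 MPa
Total = 7.697 + 20.87 + 1.460 + 42.29 + 93.80 = 166.11 MPa

170 MPa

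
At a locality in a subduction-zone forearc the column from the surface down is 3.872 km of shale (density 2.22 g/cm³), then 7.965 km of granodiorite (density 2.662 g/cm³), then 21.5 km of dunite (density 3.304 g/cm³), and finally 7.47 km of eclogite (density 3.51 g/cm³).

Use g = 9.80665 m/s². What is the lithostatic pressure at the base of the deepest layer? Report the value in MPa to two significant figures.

shale: 2220 kg/m³ × 9.80665 m/s² × 3872 m = 8.430×10^7 Pa = 84.30 MPa
granodiorite: 2662 kg/m³ × 9.80665 m/s² × 7965 m = 2.079×10^8 Pa = 207.9 MPa
dunite: 3304 kg/m³ × 9.80665 m/s² × 21500 m = 6.966×10^8 Pa = 696.6 MPa
eclogite: 3510 kg/m³ × 9.80665 m/s² × 7470 m = 2.571×10^8 Pa = 257.1 MPa
Total = 84.30 + 207.9 + 696.6 + 257.1 = 1246.0 MPa

1200 MPa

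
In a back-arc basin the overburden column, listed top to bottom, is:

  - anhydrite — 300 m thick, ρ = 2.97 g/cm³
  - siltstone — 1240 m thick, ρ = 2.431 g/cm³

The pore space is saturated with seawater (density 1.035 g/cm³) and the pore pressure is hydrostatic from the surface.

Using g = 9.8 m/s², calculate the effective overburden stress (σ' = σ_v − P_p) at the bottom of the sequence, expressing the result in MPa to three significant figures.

22.7 MPa

Overburden (lithostatic) stress σ_v:
anhydrite: 2970 kg/m³ × 9.8 m/s² × 300 m = 8.732×10^6 Pa = 8.732 MPa
siltstone: 2431 kg/m³ × 9.8 m/s² × 1240 m = 2.954×10^7 Pa = 29.54 MPa
Total = 8.732 + 29.54 = 38.273 MPa
Pore pressure P_p = 1035 kg/m³ × 9.8 m/s² × 1540 m = 1.562×10^7 Pa = 15.62 MPa
Effective stress σ' = σ_v − P_p = 38.27 − 15.62 = 22.653 MPa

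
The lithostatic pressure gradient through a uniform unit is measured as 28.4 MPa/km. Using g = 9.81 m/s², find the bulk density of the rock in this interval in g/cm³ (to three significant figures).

ρ = (dP/dz)/g = 28.4 MPa/km / 9.81 m/s² = 28400 Pa/m / 9.81 m/s² = 2895.0 kg/m³
= 2.895 g/cm³

2.90 g/cm³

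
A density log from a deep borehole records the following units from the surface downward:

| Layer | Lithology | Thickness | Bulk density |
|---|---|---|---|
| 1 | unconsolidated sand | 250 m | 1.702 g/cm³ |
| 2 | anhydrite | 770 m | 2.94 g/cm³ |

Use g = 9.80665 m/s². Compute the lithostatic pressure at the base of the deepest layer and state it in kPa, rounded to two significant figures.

26000 kPa

unconsolidated sand: 1702 kg/m³ × 9.80665 m/s² × 250 m = 4.173×10^6 Pa = 4173 kPa
anhydrite: 2940 kg/m³ × 9.80665 m/s² × 770 m = 2.220×10^7 Pa = 22200 kPa
Total = 4173 + 22200 = 26373 kPa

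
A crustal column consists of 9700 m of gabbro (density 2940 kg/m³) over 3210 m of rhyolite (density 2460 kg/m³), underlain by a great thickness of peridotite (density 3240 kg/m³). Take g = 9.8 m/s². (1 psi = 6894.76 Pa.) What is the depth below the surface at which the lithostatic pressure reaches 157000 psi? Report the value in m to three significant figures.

Pressure at base of upper layers: 2940×9.8×9700 + 2460×9.8×3210 = 3.569×10^8 Pa = 51759 psi
Remaining pressure to be supplied by peridotite: 1.082×10^9 − 3.569×10^8 = 7.256×10^8 Pa
Additional depth in peridotite = 7.256×10^8 Pa / (3240 kg/m³ × 9.8 m/s²) = 22853 m
Total depth = 12910 m + 22853 m = 35763 m

35800 m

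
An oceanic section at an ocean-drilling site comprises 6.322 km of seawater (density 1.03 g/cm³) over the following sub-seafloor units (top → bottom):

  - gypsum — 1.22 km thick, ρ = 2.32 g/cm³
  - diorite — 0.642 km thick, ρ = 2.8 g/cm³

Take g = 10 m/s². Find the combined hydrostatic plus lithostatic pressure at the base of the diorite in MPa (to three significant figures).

seawater: 1030 kg/m³ × 10 m/s² × 6322 m = 6.512×10^7 Pa = 65.12 MPa
gypsum: 2320 kg/m³ × 10 m/s² × 1220 m = 2.830×10^7 Pa = 28.30 MPa
diorite: 2800 kg/m³ × 10 m/s² × 642 m = 1.798×10^7 Pa = 17.98 MPa
Total = 65.12 + 28.30 + 17.98 = 111.40 MPa

111 MPa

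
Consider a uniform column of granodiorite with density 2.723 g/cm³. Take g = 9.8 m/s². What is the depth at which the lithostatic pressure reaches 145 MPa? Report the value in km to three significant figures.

5.43 km

h = P/(ρg) = 145 MPa / (2723 kg/m³ × 9.8 m/s²) = 1.450×10^8 Pa / 26685 Pa/m = 5433.7 m
= 5.4337 km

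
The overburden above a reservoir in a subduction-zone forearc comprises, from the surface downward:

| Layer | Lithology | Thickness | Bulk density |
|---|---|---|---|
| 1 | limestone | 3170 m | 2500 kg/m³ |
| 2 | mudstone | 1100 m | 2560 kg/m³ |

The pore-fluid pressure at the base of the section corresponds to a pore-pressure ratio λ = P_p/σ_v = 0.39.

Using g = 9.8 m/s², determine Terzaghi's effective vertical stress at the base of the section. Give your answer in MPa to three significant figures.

Overburden (lithostatic) stress σ_v:
limestone: 2500 kg/m³ × 9.8 m/s² × 3170 m = 7.766×10^7 Pa = 77.67 MPa
mudstone: 2560 kg/m³ × 9.8 m/s² × 1100 m = 2.760×10^7 Pa = 27.60 MPa
Total = 77.67 + 27.60 = 105.26 MPa
Pore pressure P_p = λ·σ_v = 0.39 × 105.3 MPa = 41.05 MPa
Effective stress σ' = σ_v − P_p = 105.3 − 41.05 = 64.210 MPa

64.2 MPa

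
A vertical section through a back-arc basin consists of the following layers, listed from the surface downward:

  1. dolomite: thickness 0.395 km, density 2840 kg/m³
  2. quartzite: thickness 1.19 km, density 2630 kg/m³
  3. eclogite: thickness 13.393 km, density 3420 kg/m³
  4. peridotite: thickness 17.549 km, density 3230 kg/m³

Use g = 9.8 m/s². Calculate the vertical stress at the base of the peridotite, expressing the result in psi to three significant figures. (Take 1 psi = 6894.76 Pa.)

dolomite: 2840 kg/m³ × 9.8 m/s² × 395 m = 1.099×10^7 Pa = 1594 psi
quartzite: 2630 kg/m³ × 9.8 m/s² × 1190 m = 3.067×10^7 Pa = 4448 psi
eclogite: 3420 kg/m³ × 9.8 m/s² × 13393 m = 4.489×10^8 Pa = 65105 psi
peridotite: 3230 kg/m³ × 9.8 m/s² × 17549 m = 5.555×10^8 Pa = 80568 psi
Total = 1594 + 4448 + 65105 + 80568 = 1.5172×10^5 psi

152000 psi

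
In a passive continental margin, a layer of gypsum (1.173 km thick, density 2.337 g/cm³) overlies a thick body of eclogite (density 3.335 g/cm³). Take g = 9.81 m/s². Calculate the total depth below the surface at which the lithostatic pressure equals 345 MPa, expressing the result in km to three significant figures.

Pressure at base of upper layers: 2337×9.81×1173 = 2.689×10^7 Pa = 26.89 MPa
Remaining pressure to be supplied by eclogite: 3.450×10^8 − 2.689×10^7 = 3.181×10^8 Pa
Additional depth in eclogite = 3.181×10^8 Pa / (3335 kg/m³ × 9.81 m/s²) = 9723.2 m
Total depth = 1173 m + 9723.2 m = 10896 m
= 10.896 km

10.9 km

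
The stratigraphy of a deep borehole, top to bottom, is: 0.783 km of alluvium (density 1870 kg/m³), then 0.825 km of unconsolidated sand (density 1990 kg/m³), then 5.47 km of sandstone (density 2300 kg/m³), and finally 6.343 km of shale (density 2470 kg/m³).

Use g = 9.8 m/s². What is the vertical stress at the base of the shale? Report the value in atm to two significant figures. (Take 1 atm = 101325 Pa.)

3000 atm

alluvium: 1870 kg/m³ × 9.8 m/s² × 783 m = 1.435×10^7 Pa = 141.6 atm
unconsolidated sand: 1990 kg/m³ × 9.8 m/s² × 825 m = 1.609×10^7 Pa = 158.8 atm
sandstone: 2300 kg/m³ × 9.8 m/s² × 5470 m = 1.233×10^8 Pa = 1217 atm
shale: 2470 kg/m³ × 9.8 m/s² × 6343 m = 1.535×10^8 Pa = 1515 atm
Total = 141.6 + 158.8 + 1217 + 1515 = 3032.5 atm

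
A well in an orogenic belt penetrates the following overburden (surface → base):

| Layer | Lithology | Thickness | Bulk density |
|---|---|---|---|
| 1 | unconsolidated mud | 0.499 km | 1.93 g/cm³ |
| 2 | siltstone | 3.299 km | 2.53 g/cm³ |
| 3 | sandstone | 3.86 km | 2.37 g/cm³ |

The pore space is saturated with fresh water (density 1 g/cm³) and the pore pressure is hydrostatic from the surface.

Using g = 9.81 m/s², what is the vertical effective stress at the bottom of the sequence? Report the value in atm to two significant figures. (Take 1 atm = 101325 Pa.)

Overburden (lithostatic) stress σ_v:
unconsolidated mud: 1930 kg/m³ × 9.81 m/s² × 499 m = 9.448×10^6 Pa = 9.448 MPa
siltstone: 2530 kg/m³ × 9.81 m/s² × 3299 m = 8.188×10^7 Pa = 81.88 MPa
sandstone: 2370 kg/m³ × 9.81 m/s² × 3860 m = 8.974×10^7 Pa = 89.74 MPa
Total = 9.448 + 81.88 + 89.74 = 181.07 MPa
Pore pressure P_p = 1000 kg/m³ × 9.81 m/s² × 7658 m = 7.512×10^7 Pa = 75.12 MPa
Effective stress σ' = σ_v − P_p = 181.1 − 75.12 = 105.95 MPa = 1045.6 atm

1000 atm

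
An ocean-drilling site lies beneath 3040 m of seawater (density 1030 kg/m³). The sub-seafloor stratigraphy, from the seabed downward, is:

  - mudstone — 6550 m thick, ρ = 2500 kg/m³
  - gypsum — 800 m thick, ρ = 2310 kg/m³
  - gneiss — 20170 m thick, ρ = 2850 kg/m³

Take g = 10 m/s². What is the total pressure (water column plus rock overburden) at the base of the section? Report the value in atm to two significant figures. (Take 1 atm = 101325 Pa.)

seawater: 1030 kg/m³ × 10 m/s² × 3040 m = 3.131×10^7 Pa = 309.0 atm
mudstone: 2500 kg/m³ × 10 m/s² × 6550 m = 1.637×10^8 Pa = 1616 atm
gypsum: 2310 kg/m³ × 10 m/s² × 800 m = 1.848×10^7 Pa = 182.4 atm
gneiss: 2850 kg/m³ × 10 m/s² × 20170 m = 5.748×10^8 Pa = 5673 atm
Total = 309.0 + 1616 + 182.4 + 5673 = 7780.8 atm

7800 atm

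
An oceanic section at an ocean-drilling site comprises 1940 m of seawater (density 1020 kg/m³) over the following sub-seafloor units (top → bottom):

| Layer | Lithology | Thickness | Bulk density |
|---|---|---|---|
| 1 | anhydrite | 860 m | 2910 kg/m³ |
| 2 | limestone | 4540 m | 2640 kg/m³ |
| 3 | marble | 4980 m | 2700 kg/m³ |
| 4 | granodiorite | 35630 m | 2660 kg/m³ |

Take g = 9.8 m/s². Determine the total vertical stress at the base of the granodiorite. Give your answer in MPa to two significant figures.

1200 MPa

seawater: 1020 kg/m³ × 9.8 m/s² × 1940 m = 1.939×10^7 Pa = 19.39 MPa
anhydrite: 2910 kg/m³ × 9.8 m/s² × 860 m = 2.453×10^7 Pa = 24.53 MPa
limestone: 2640 kg/m³ × 9.8 m/s² × 4540 m = 1.175×10^8 Pa = 117.5 MPa
marble: 2700 kg/m³ × 9.8 m/s² × 4980 m = 1.318×10^8 Pa = 131.8 MPa
granodiorite: 2660 kg/m³ × 9.8 m/s² × 35630 m = 9.288×10^8 Pa = 928.8 MPa
Total = 19.39 + 24.53 + 117.5 + 131.8 + 928.8 = 1222.0 MPa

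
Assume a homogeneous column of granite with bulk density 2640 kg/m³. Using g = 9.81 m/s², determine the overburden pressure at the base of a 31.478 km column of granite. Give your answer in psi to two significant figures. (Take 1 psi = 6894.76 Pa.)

granite: 2640 kg/m³ × 9.81 m/s² × 31478 m = 8.152×10^8 Pa = 1.182×10^5 psi

120000 psi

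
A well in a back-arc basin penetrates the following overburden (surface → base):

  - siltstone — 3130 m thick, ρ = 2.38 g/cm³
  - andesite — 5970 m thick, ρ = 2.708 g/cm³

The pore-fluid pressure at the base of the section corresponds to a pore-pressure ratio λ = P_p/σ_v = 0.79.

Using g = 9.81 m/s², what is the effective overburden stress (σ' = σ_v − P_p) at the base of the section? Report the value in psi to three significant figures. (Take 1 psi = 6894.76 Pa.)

Overburden (lithostatic) stress σ_v:
siltstone: 2380 kg/m³ × 9.81 m/s² × 3130 m = 7.308×10^7 Pa = 73.08 MPa
andesite: 2708 kg/m³ × 9.81 m/s² × 5970 m = 1.586×10^8 Pa = 158.6 MPa
Total = 73.08 + 158.6 = 231.67 MPa
Pore pressure P_p = λ·σ_v = 0.79 × 231.7 MPa = 183.0 MPa
Effective stress σ' = σ_v − P_p = 231.7 − 183.0 = 48.652 MPa = 7056.3 psi

7060 psi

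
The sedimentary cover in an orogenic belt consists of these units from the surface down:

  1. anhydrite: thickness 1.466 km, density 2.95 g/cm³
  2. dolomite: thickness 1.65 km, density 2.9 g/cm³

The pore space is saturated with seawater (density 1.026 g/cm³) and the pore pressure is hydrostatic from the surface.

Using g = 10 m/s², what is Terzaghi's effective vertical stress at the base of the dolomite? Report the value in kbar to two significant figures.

0.59 kbar

Overburden (lithostatic) stress σ_v:
anhydrite: 2950 kg/m³ × 10 m/s² × 1466 m = 4.325×10^7 Pa = 43.25 MPa
dolomite: 2900 kg/m³ × 10 m/s² × 1650 m = 4.785×10^7 Pa = 47.85 MPa
Total = 43.25 + 47.85 = 91.097 MPa
Pore pressure P_p = 1026 kg/m³ × 10 m/s² × 3116 m = 3.197×10^7 Pa = 31.97 MPa
Effective stress σ' = σ_v − P_p = 91.10 − 31.97 = 59.127 MPa = 0.59127 kbar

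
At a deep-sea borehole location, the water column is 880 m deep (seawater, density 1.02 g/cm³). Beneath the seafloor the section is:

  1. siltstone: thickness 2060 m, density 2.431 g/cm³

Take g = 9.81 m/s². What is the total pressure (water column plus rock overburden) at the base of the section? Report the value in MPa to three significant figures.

seawater: 1020 kg/m³ × 9.81 m/s² × 880 m = 8.805×10^6 Pa = 8.805 MPa
siltstone: 2431 kg/m³ × 9.81 m/s² × 2060 m = 4.913×10^7 Pa = 49.13 MPa
Total = 8.805 + 49.13 = 57.933 MPa

57.9 MPa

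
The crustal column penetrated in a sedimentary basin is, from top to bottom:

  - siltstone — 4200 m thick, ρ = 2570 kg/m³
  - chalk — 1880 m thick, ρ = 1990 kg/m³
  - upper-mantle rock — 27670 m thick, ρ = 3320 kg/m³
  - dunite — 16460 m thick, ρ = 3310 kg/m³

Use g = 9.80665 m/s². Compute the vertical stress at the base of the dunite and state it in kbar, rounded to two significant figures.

16 kbar

siltstone: 2570 kg/m³ × 9.80665 m/s² × 4200 m = 1.059×10^8 Pa = 1.059 kbar
chalk: 1990 kg/m³ × 9.80665 m/s² × 1880 m = 3.669×10^7 Pa = 0.3669 kbar
upper-mantle rock: 3320 kg/m³ × 9.80665 m/s² × 27670 m = 9.009×10^8 Pa = 9.009 kbar
dunite: 3310 kg/m³ × 9.80665 m/s² × 16460 m = 5.343×10^8 Pa = 5.343 kbar
Total = 1.059 + 0.3669 + 9.009 + 5.343 = 15.777 kbar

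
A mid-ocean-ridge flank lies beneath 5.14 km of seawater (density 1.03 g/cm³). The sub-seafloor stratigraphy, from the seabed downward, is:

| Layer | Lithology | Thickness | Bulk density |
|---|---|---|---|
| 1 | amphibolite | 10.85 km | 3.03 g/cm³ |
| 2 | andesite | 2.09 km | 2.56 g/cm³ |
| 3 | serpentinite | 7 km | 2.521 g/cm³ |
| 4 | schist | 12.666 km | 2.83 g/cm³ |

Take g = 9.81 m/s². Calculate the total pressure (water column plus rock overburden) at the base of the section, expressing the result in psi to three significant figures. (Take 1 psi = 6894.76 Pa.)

138000 psi

seawater: 1030 kg/m³ × 9.81 m/s² × 5140 m = 5.194×10^7 Pa = 7533 psi
amphibolite: 3030 kg/m³ × 9.81 m/s² × 10850 m = 3.225×10^8 Pa = 46776 psi
andesite: 2560 kg/m³ × 9.81 m/s² × 2090 m = 5.249×10^7 Pa = 7613 psi
serpentinite: 2521 kg/m³ × 9.81 m/s² × 7000 m = 1.731×10^8 Pa = 25109 psi
schist: 2830 kg/m³ × 9.81 m/s² × 12666 m = 3.516×10^8 Pa = 51001 psi
Total = 7533 + 46776 + 7613 + 25109 + 51001 = 1.3803×10^5 psi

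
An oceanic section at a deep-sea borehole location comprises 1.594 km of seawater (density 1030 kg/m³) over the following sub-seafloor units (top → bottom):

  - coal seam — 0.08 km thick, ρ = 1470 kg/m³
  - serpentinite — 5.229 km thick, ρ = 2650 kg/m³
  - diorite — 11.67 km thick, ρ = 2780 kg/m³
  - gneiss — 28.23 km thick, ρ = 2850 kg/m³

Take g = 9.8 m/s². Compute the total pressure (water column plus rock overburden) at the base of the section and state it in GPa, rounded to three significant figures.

1.26 GPa

seawater: 1030 kg/m³ × 9.8 m/s² × 1594 m = 1.609×10^7 Pa = 0.01609 GPa
coal seam: 1470 kg/m³ × 9.8 m/s² × 80 m = 1.152×10^6 Pa = 1.152×10^-3 GPa
serpentinite: 2650 kg/m³ × 9.8 m/s² × 5229 m = 1.358×10^8 Pa = 0.1358 GPa
diorite: 2780 kg/m³ × 9.8 m/s² × 11670 m = 3.179×10^8 Pa = 0.3179 GPa
gneiss: 2850 kg/m³ × 9.8 m/s² × 28230 m = 7.885×10^8 Pa = 0.7885 GPa
Total = 0.01609 + 1.152×10^-3 + 0.1358 + 0.3179 + 0.7885 = 1.2594 GPa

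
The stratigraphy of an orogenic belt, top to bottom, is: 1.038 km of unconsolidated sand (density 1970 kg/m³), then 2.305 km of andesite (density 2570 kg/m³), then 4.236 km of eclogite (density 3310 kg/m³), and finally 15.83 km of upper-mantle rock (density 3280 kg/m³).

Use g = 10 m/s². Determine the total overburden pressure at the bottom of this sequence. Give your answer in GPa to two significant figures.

unconsolidated sand: 1970 kg/m³ × 10 m/s² × 1038 m = 2.045×10^7 Pa = 0.02045 GPa
andesite: 2570 kg/m³ × 10 m/s² × 2305 m = 5.924×10^7 Pa = 0.05924 GPa
eclogite: 3310 kg/m³ × 10 m/s² × 4236 m = 1.402×10^8 Pa = 0.1402 GPa
upper-mantle rock: 3280 kg/m³ × 10 m/s² × 15830 m = 5.192×10^8 Pa = 0.5192 GPa
Total = 0.02045 + 0.05924 + 0.1402 + 0.5192 = 0.73912 GPa

0.74 GPa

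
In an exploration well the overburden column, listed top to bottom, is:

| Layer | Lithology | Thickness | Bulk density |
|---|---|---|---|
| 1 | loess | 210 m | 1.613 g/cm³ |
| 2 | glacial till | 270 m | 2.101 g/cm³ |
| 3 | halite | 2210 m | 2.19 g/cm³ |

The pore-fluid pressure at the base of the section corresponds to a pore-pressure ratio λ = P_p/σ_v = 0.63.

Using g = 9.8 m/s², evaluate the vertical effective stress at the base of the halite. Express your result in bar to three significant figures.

Overburden (lithostatic) stress σ_v:
loess: 1613 kg/m³ × 9.8 m/s² × 210 m = 3.320×10^6 Pa = 3.320 MPa
glacial till: 2101 kg/m³ × 9.8 m/s² × 270 m = 5.559×10^6 Pa = 5.559 MPa
halite: 2190 kg/m³ × 9.8 m/s² × 2210 m = 4.743×10^7 Pa = 47.43 MPa
Total = 3.320 + 5.559 + 47.43 = 56.310 MPa
Pore pressure P_p = λ·σ_v = 0.63 × 56.31 MPa = 35.48 MPa
Effective stress σ' = σ_v − P_p = 56.31 − 35.48 = 20.835 MPa = 208.35 bar

208 bar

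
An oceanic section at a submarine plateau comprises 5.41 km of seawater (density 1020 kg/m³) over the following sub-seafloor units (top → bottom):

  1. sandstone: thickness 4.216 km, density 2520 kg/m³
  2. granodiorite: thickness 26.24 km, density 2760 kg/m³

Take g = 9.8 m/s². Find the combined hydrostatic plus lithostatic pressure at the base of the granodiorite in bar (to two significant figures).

8700 bar

seawater: 1020 kg/m³ × 9.8 m/s² × 5410 m = 5.408×10^7 Pa = 540.8 bar
sandstone: 2520 kg/m³ × 9.8 m/s² × 4216 m = 1.041×10^8 Pa = 1041 bar
granodiorite: 2760 kg/m³ × 9.8 m/s² × 26240 m = 7.097×10^8 Pa = 7097 bar
Total = 540.8 + 1041 + 7097 = 8679.4 bar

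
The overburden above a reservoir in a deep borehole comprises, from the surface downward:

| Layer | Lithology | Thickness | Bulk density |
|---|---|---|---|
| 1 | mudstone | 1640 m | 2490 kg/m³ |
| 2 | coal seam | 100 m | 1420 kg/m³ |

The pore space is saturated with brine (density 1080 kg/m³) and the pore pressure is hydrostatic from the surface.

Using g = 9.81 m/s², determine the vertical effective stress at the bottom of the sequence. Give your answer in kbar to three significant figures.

Overburden (lithostatic) stress σ_v:
mudstone: 2490 kg/m³ × 9.81 m/s² × 1640 m = 4.006×10^7 Pa = 40.06 MPa
coal seam: 1420 kg/m³ × 9.81 m/s² × 100 m = 1.393×10^6 Pa = 1.393 MPa
Total = 40.06 + 1.393 = 41.453 MPa
Pore pressure P_p = 1080 kg/m³ × 9.81 m/s² × 1740 m = 1.843×10^7 Pa = 18.43 MPa
Effective stress σ' = σ_v − P_p = 41.45 − 18.43 = 23.018 MPa = 0.23018 kbar

0.230 kbar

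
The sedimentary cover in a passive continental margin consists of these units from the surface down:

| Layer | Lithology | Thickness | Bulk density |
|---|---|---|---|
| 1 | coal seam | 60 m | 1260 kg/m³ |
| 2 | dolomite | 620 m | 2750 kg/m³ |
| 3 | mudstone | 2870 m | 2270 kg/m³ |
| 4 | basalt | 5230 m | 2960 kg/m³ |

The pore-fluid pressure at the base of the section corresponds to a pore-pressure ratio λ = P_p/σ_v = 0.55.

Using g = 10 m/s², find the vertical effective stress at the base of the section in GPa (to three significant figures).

Overburden (lithostatic) stress σ_v:
coal seam: 1260 kg/m³ × 10 m/s² × 60 m = 7.560×10^5 Pa = 0.7560 MPa
dolomite: 2750 kg/m³ × 10 m/s² × 620 m = 1.705×10^7 Pa = 17.05 MPa
mudstone: 2270 kg/m³ × 10 m/s² × 2870 m = 6.515×10^7 Pa = 65.15 MPa
basalt: 2960 kg/m³ × 10 m/s² × 5230 m = 1.548×10^8 Pa = 154.8 MPa
Total = 0.7560 + 17.05 + 65.15 + 154.8 = 237.76 MPa
Pore pressure P_p = λ·σ_v = 0.55 × 237.8 MPa = 130.8 MPa
Effective stress σ' = σ_v − P_p = 237.8 − 130.8 = 106.99 MPa = 0.10699 GPa

0.107 GPa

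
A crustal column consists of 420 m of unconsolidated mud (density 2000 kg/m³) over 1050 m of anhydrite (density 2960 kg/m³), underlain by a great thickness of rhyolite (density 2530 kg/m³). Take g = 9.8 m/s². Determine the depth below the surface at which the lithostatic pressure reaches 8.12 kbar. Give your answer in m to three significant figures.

Pressure at base of upper layers: 2000×9.8×420 + 2960×9.8×1050 = 3.869×10^7 Pa = 0.3869 kbar
Remaining pressure to be supplied by rhyolite: 8.120×10^8 − 3.869×10^7 = 7.733×10^8 Pa
Additional depth in rhyolite = 7.733×10^8 Pa / (2530 kg/m³ × 9.8 m/s²) = 31189 m
Total depth = 1470 m + 31189 m = 32659 m

32700 m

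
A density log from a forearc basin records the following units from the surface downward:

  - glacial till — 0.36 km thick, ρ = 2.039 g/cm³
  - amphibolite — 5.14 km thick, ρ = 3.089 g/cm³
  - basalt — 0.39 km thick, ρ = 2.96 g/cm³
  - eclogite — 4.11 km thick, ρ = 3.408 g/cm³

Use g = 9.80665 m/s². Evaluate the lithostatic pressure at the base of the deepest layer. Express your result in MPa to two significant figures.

310 MPa

glacial till: 2039 kg/m³ × 9.80665 m/s² × 360 m = 7.198×10^6 Pa = 7.198 MPa
amphibolite: 3089 kg/m³ × 9.80665 m/s² × 5140 m = 1.557×10^8 Pa = 155.7 MPa
basalt: 2960 kg/m³ × 9.80665 m/s² × 390 m = 1.132×10^7 Pa = 11.32 MPa
eclogite: 3408 kg/m³ × 9.80665 m/s² × 4110 m = 1.374×10^8 Pa = 137.4 MPa
Total = 7.198 + 155.7 + 11.32 + 137.4 = 311.58 MPa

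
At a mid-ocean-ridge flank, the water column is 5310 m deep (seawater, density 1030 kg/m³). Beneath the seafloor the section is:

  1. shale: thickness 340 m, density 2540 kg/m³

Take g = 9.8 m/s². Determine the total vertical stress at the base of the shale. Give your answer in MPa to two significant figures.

62 MPa

seawater: 1030 kg/m³ × 9.8 m/s² × 5310 m = 5.360×10^7 Pa = 53.60 MPa
shale: 2540 kg/m³ × 9.8 m/s² × 340 m = 8.463×10^6 Pa = 8.463 MPa
Total = 53.60 + 8.463 = 62.062 MPa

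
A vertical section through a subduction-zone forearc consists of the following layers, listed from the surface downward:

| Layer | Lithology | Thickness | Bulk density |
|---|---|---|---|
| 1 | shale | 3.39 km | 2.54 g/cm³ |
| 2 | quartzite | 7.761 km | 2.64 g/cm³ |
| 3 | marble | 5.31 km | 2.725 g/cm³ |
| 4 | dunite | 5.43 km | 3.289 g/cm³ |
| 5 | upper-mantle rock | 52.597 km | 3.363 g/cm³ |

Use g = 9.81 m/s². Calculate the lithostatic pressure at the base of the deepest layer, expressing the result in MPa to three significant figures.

shale: 2540 kg/m³ × 9.81 m/s² × 3390 m = 8.447×10^7 Pa = 84.47 MPa
quartzite: 2640 kg/m³ × 9.81 m/s² × 7761 m = 2.010×10^8 Pa = 201.0 MPa
marble: 2725 kg/m³ × 9.81 m/s² × 5310 m = 1.419×10^8 Pa = 141.9 MPa
dunite: 3289 kg/m³ × 9.81 m/s² × 5430 m = 1.752×10^8 Pa = 175.2 MPa
upper-mantle rock: 3363 kg/m³ × 9.81 m/s² × 52597 m = 1.735×10^9 Pa = 1735 MPa
Total = 84.47 + 201.0 + 141.9 + 175.2 + 1735 = 2337.8 MPa

2340 MPa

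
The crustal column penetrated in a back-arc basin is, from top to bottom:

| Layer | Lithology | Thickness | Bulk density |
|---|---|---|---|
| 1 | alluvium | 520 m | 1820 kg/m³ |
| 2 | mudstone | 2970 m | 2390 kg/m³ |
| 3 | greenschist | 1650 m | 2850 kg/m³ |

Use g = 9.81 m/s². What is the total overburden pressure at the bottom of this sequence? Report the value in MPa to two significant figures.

alluvium: 1820 kg/m³ × 9.81 m/s² × 520 m = 9.284×10^6 Pa = 9.284 MPa
mudstone: 2390 kg/m³ × 9.81 m/s² × 2970 m = 6.963×10^7 Pa = 69.63 MPa
greenschist: 2850 kg/m³ × 9.81 m/s² × 1650 m = 4.613×10^7 Pa = 46.13 MPa
Total = 9.284 + 69.63 + 46.13 = 125.05 MPa

130 MPa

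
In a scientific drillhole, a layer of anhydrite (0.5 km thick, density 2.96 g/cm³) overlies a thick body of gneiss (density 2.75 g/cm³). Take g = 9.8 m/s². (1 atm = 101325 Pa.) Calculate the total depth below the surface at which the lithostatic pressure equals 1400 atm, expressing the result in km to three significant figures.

Pressure at base of upper layers: 2960×9.8×500 = 1.450×10^7 Pa = 143.1 atm
Remaining pressure to be supplied by gneiss: 1.419×10^8 − 1.450×10^7 = 1.274×10^8 Pa
Additional depth in gneiss = 1.274×10^8 Pa / (2750 kg/m³ × 9.8 m/s²) = 4725.5 m
Total depth = 500 m + 4725.5 m = 5225.5 m
= 5.2255 km

5.23 km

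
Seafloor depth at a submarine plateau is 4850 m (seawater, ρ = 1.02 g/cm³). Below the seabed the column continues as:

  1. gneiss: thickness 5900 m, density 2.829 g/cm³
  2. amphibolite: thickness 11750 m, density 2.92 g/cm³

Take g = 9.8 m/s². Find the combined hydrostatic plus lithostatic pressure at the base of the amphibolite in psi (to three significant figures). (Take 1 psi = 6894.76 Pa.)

seawater: 1020 kg/m³ × 9.8 m/s² × 4850 m = 4.848×10^7 Pa = 7032 psi
gneiss: 2829 kg/m³ × 9.8 m/s² × 5900 m = 1.636×10^8 Pa = 23724 psi
amphibolite: 2920 kg/m³ × 9.8 m/s² × 11750 m = 3.362×10^8 Pa = 48767 psi
Total = 7032 + 23724 + 48767 = 79523 psi

79500 psi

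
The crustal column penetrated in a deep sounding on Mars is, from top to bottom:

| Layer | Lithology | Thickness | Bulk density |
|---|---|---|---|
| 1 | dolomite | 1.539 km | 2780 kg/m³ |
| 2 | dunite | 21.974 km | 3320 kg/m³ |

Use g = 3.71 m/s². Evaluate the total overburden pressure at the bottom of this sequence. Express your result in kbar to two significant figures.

2.9 kbar

dolomite: 2780 kg/m³ × 3.71 m/s² × 1539 m = 1.587×10^7 Pa = 0.1587 kbar
dunite: 3320 kg/m³ × 3.71 m/s² × 21974 m = 2.707×10^8 Pa = 2.707 kbar
Total = 0.1587 + 2.707 = 2.8653 kbar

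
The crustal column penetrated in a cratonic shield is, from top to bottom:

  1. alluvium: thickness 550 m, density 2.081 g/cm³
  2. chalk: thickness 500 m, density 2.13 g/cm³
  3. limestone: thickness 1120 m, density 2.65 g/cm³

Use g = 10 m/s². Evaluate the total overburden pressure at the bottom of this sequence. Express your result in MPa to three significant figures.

alluvium: 2081 kg/m³ × 10 m/s² × 550 m = 1.145×10^7 Pa = 11.45 MPa
chalk: 2130 kg/m³ × 10 m/s² × 500 m = 1.065×10^7 Pa = 10.65 MPa
limestone: 2650 kg/m³ × 10 m/s² × 1120 m = 2.968×10^7 Pa = 29.68 MPa
Total = 11.45 + 10.65 + 29.68 = 51.776 MPa

51.8 MPa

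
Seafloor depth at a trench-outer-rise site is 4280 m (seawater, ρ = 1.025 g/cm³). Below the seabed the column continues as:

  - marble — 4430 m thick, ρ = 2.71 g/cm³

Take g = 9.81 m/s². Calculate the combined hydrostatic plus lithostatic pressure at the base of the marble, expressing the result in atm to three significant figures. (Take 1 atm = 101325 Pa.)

1590 atm

seawater: 1025 kg/m³ × 9.81 m/s² × 4280 m = 4.304×10^7 Pa = 424.7 atm
marble: 2710 kg/m³ × 9.81 m/s² × 4430 m = 1.178×10^8 Pa = 1162 atm
Total = 424.7 + 1162 = 1587.1 atm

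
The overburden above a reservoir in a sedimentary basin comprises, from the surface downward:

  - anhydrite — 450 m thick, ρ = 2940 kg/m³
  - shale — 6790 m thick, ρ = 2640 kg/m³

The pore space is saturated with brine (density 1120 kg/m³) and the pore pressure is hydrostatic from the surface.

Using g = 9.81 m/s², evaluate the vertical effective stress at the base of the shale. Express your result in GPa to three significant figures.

0.109 GPa

Overburden (lithostatic) stress σ_v:
anhydrite: 2940 kg/m³ × 9.81 m/s² × 450 m = 1.298×10^7 Pa = 12.98 MPa
shale: 2640 kg/m³ × 9.81 m/s² × 6790 m = 1.759×10^8 Pa = 175.9 MPa
Total = 12.98 + 175.9 = 188.83 MPa
Pore pressure P_p = 1120 kg/m³ × 9.81 m/s² × 7240 m = 7.955×10^7 Pa = 79.55 MPa
Effective stress σ' = σ_v − P_p = 188.8 − 79.55 = 109.28 MPa = 0.10928 GPa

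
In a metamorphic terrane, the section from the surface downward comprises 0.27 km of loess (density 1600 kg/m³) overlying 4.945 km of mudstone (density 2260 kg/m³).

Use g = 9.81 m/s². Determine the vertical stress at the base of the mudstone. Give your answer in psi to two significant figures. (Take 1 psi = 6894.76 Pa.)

loess: 1600 kg/m³ × 9.81 m/s² × 270 m = 4.238×10^6 Pa = 614.7 psi
mudstone: 2260 kg/m³ × 9.81 m/s² × 4945 m = 1.096×10^8 Pa = 15901 psi
Total = 614.7 + 15901 = 16516 psi

17000 psi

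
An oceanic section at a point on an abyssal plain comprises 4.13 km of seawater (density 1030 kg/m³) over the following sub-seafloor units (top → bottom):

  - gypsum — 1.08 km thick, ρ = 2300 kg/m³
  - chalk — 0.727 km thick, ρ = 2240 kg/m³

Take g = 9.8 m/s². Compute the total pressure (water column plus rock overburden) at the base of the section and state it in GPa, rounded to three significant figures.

seawater: 1030 kg/m³ × 9.8 m/s² × 4130 m = 4.169×10^7 Pa = 0.04169 GPa
gypsum: 2300 kg/m³ × 9.8 m/s² × 1080 m = 2.434×10^7 Pa = 0.02434 GPa
chalk: 2240 kg/m³ × 9.8 m/s² × 727 m = 1.596×10^7 Pa = 0.01596 GPa
Total = 0.04169 + 0.02434 + 0.01596 = 0.081991 GPa

0.0820 GPa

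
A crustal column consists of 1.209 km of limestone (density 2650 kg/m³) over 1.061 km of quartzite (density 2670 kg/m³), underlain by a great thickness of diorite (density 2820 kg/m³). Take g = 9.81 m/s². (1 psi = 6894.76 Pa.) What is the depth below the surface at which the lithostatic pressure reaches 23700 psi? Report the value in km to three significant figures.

6.04 km

Pressure at base of upper layers: 2650×9.81×1209 + 2670×9.81×1061 = 5.922×10^7 Pa = 8589 psi
Remaining pressure to be supplied by diorite: 1.634×10^8 − 5.922×10^7 = 1.042×10^8 Pa
Additional depth in diorite = 1.042×10^8 Pa / (2820 kg/m³ × 9.81 m/s²) = 3766.1 m
Total depth = 2270 m + 3766.1 m = 6036.1 m
= 6.0361 km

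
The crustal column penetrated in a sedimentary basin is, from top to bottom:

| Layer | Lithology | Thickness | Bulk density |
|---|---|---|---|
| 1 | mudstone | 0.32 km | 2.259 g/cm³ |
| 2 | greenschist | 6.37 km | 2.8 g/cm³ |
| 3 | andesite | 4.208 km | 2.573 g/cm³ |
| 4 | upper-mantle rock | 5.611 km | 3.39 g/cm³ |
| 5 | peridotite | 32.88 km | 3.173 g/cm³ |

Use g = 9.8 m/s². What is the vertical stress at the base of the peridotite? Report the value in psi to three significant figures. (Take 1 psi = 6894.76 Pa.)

mudstone: 2259 kg/m³ × 9.8 m/s² × 320 m = 7.084×10^6 Pa = 1027 psi
greenschist: 2800 kg/m³ × 9.8 m/s² × 6370 m = 1.748×10^8 Pa = 25352 psi
andesite: 2573 kg/m³ × 9.8 m/s² × 4208 m = 1.061×10^8 Pa = 15389 psi
upper-mantle rock: 3390 kg/m³ × 9.8 m/s² × 5611 m = 1.864×10^8 Pa = 27036 psi
peridotite: 3173 kg/m³ × 9.8 m/s² × 32880 m = 1.022×10^9 Pa = 1.483×10^5 psi
Total = 1027 + 25352 + 15389 + 27036 + 1.483×10^5 = 2.1709×10^5 psi

217000 psi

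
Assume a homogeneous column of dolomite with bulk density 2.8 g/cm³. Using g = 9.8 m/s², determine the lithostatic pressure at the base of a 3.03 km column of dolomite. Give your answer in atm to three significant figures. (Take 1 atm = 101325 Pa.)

821 atm

dolomite: 2800 kg/m³ × 9.8 m/s² × 3030 m = 8.314×10^7 Pa = 820.6 atm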